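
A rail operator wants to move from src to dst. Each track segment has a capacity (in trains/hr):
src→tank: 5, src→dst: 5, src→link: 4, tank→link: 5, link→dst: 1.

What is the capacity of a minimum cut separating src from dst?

6

Max flow = 6 (via 2 augmenting paths).
In the residual at optimum, the set reachable from src is {link, src, tank}.
Cut edges: src→dst (cap 5), link→dst (cap 1). Sum = 6.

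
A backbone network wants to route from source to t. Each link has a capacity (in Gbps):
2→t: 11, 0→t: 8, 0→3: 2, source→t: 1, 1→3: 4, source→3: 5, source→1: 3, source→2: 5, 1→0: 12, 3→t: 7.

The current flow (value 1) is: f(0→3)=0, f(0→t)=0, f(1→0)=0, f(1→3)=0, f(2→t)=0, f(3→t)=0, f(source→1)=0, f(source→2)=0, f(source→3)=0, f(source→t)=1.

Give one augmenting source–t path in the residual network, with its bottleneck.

Residual along source→2→t: source→2: 5, 2→t: 11.
Bottleneck = min = 5.

source→2→t, bottleneck 5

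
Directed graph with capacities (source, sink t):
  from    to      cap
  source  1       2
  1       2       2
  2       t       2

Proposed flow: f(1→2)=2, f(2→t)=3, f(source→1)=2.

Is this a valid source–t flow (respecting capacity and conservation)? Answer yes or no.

Capacity violated on 2→t: flow 3 > capacity 2.

No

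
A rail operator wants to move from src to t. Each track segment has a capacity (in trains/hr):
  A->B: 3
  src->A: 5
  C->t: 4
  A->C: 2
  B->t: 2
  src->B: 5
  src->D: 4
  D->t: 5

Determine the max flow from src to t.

8

Augment src->D->t: bottleneck 4. Total 4.
Augment src->B->t: bottleneck 2. Total 6.
Augment src->A->C->t: bottleneck 2. Total 8.
No augmenting path remains in the residual graph.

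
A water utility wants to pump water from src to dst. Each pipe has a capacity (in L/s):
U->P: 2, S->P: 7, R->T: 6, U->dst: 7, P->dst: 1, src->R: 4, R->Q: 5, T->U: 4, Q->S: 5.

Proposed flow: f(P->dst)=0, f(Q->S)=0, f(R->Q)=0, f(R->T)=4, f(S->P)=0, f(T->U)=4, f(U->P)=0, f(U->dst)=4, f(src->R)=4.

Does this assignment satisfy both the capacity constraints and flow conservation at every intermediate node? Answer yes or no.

Yes

Every edge has 0 ≤ f(e) ≤ cap(e).
At each intermediate node, inflow equals outflow.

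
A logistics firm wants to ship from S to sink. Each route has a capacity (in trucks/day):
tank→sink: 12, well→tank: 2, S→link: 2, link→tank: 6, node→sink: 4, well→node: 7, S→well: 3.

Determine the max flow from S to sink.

Augment S→link→tank→sink: bottleneck 2. Total 2.
Augment S→well→tank→sink: bottleneck 2. Total 4.
Augment S→well→node→sink: bottleneck 1. Total 5.
No augmenting path remains in the residual graph.

5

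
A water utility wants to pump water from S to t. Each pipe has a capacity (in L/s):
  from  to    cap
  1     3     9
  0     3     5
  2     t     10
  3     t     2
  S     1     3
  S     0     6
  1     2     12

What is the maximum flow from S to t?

5

Augment S→0→3→t: bottleneck 2. Total 2.
Augment S→1→2→t: bottleneck 3. Total 5.
No augmenting path remains in the residual graph.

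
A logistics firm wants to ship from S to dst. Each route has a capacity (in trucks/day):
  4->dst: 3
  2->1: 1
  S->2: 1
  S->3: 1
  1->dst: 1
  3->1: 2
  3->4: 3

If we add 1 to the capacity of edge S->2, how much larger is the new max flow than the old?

Original max flow = 2.
Even with extra capacity on S->2, another cut of capacity 2 remains binding.
New max flow = 2. Increase = 0.

0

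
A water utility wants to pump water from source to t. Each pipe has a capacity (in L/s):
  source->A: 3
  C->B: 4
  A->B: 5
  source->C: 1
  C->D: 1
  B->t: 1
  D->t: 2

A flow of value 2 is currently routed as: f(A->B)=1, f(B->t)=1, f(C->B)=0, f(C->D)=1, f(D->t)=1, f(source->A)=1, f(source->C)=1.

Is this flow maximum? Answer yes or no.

Yes

Residual reachable from source: {A, B, source}; t is not reachable.
Saturated cut: source->C, B->t with total capacity 2 = current flow value. Flow is maximum.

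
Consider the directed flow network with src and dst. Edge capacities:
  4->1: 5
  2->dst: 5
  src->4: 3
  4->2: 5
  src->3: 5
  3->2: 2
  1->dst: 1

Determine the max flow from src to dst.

5

Augment src->3->2->dst: bottleneck 2. Total 2.
Augment src->4->2->dst: bottleneck 3. Total 5.
No augmenting path remains in the residual graph.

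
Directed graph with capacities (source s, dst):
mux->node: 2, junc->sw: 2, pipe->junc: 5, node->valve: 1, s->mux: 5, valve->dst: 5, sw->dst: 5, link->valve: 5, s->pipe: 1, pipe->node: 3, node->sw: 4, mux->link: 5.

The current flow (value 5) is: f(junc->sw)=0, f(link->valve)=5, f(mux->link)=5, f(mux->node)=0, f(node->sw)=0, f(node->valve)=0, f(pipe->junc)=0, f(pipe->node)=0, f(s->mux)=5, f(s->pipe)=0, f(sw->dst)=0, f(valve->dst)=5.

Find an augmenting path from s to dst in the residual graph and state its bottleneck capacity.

s->pipe->node->sw->dst, bottleneck 1

Residual along s->pipe->node->sw->dst: s->pipe: 1, pipe->node: 3, node->sw: 4, sw->dst: 5.
Bottleneck = min = 1.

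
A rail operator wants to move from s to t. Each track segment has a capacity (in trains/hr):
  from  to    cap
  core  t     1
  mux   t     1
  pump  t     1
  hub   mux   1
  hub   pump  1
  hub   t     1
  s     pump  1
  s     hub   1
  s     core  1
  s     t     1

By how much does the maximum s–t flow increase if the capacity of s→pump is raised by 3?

Original max flow = 4.
Even with extra capacity on s→pump, another cut of capacity 4 remains binding.
New max flow = 4. Increase = 0.

0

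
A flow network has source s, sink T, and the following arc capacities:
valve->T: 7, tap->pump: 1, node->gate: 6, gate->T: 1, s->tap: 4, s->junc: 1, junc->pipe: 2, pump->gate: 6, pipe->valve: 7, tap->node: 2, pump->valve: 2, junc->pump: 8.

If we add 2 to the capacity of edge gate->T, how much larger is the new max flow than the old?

Original max flow = 3.
After raising cap(gate->T), augmenting paths through that edge carry 1 more unit.
New max flow = 4. Increase = 1.

1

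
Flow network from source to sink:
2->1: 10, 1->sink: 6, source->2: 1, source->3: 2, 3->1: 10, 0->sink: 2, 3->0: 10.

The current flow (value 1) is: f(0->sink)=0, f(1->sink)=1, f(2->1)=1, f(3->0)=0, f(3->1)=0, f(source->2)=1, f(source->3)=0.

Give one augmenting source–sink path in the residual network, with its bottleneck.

source->3->1->sink, bottleneck 2

Residual along source->3->1->sink: source->3: 2, 3->1: 10, 1->sink: 5.
Bottleneck = min = 2.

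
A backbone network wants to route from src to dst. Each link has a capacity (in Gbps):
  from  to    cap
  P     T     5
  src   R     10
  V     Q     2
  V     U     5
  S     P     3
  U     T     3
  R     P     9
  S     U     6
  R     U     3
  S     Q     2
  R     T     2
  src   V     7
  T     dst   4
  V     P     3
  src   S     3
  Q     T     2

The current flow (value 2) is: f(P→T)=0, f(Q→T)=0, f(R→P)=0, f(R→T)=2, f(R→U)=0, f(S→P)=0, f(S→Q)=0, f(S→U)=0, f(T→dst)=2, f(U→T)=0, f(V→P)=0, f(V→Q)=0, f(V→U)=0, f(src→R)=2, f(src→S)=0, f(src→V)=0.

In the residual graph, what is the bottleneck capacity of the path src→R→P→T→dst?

Residual capacities along the path: src→R: 8, R→P: 9, P→T: 5, T→dst: 2.
Minimum is 2.

2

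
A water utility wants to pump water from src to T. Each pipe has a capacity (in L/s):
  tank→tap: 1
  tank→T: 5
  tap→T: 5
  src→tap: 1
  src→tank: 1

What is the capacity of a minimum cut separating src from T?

Max flow = 2 (via 2 augmenting paths).
In the residual at optimum, the set reachable from src is {src}.
Cut edges: src→tank (cap 1), src→tap (cap 1). Sum = 2.

2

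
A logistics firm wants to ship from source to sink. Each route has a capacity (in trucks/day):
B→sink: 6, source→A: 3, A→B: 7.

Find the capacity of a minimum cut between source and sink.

3

Max flow = 3 (via 1 augmenting path).
In the residual at optimum, the set reachable from source is {source}.
Cut edges: source→A (cap 3). Sum = 3.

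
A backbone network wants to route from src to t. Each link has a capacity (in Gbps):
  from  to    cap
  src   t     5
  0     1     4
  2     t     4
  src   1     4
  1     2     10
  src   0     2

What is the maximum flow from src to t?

9

Augment src→t: bottleneck 5. Total 5.
Augment src→1→2→t: bottleneck 4. Total 9.
No augmenting path remains in the residual graph.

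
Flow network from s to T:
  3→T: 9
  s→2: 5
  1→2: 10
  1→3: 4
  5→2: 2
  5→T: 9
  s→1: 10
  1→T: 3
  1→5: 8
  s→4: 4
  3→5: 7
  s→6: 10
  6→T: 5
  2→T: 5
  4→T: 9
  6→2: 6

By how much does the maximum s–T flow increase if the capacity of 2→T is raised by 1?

1

Original max flow = 24.
After raising cap(2→T), augmenting paths through that edge carry 1 more unit.
New max flow = 25. Increase = 1.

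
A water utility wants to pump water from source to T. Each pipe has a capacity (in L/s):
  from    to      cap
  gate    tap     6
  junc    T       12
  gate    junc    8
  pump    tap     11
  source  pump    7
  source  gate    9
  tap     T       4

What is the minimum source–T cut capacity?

12

Max flow = 12 (via 3 augmenting paths).
In the residual at optimum, the set reachable from source is {gate, pump, source, tap}.
Cut edges: gate→junc (cap 8), tap→T (cap 4). Sum = 12.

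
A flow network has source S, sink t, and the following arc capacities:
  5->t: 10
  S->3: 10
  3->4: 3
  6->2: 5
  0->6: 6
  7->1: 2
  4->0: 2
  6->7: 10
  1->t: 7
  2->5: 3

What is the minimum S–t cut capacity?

Max flow = 2 (via 1 augmenting path).
In the residual at optimum, the set reachable from S is {3, 4, S}.
Cut edges: 4->0 (cap 2). Sum = 2.

2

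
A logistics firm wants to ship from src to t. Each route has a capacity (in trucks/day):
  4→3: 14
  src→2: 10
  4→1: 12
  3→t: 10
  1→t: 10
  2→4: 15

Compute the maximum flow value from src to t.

10

Augment src→2→4→3→t: bottleneck 10. Total 10.
No augmenting path remains in the residual graph.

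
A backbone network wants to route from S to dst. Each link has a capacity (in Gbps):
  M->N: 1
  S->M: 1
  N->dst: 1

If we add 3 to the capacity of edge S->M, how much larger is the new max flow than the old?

0

Original max flow = 1.
Even with extra capacity on S->M, another cut of capacity 1 remains binding.
New max flow = 1. Increase = 0.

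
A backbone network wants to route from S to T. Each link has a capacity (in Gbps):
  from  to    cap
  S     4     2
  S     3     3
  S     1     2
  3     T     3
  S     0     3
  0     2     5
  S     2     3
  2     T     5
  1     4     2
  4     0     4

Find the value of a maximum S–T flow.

8

Augment S→3→T: bottleneck 3. Total 3.
Augment S→2→T: bottleneck 3. Total 6.
Augment S→0→2→T: bottleneck 2. Total 8.
No augmenting path remains in the residual graph.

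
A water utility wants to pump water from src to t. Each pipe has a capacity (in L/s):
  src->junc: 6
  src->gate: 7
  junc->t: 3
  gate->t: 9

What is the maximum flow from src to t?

10

Augment src->junc->t: bottleneck 3. Total 3.
Augment src->gate->t: bottleneck 7. Total 10.
No augmenting path remains in the residual graph.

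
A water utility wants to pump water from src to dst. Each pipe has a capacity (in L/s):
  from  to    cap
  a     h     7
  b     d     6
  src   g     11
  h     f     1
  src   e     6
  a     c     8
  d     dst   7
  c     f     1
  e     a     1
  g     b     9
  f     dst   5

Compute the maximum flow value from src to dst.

7

Augment src→g→b→d→dst: bottleneck 6. Total 6.
Augment src→e→a→h→f→dst: bottleneck 1. Total 7.
No augmenting path remains in the residual graph.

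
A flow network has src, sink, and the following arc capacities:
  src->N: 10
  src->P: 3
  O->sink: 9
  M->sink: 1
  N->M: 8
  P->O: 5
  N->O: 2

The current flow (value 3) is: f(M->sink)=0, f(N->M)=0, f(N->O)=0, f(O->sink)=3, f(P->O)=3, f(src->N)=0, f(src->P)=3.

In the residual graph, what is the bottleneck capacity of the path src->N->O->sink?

Residual capacities along the path: src->N: 10, N->O: 2, O->sink: 6.
Minimum is 2.

2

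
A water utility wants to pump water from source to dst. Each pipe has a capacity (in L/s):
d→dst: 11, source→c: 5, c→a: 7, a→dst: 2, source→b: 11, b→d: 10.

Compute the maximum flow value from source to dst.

12

Augment source→b→d→dst: bottleneck 10. Total 10.
Augment source→c→a→dst: bottleneck 2. Total 12.
No augmenting path remains in the residual graph.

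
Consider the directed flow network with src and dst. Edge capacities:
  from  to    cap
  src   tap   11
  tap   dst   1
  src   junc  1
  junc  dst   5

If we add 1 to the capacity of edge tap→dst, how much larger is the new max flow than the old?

Original max flow = 2.
After raising cap(tap→dst), augmenting paths through that edge carry 1 more unit.
New max flow = 3. Increase = 1.

1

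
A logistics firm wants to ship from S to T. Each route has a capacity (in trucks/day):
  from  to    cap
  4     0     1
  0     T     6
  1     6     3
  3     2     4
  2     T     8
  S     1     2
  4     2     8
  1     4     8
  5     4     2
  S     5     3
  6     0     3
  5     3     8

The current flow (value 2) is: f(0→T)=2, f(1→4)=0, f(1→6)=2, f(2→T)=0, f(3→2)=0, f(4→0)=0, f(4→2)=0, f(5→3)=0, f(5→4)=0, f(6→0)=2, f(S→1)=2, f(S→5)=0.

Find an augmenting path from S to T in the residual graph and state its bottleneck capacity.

Residual along S→5→4→0→T: S→5: 3, 5→4: 2, 4→0: 1, 0→T: 4.
Bottleneck = min = 1.

S→5→4→0→T, bottleneck 1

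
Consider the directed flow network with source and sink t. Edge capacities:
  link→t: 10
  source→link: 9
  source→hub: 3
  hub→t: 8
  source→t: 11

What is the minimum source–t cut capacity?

Max flow = 23 (via 3 augmenting paths).
In the residual at optimum, the set reachable from source is {source}.
Cut edges: source→hub (cap 3), source→link (cap 9), source→t (cap 11). Sum = 23.

23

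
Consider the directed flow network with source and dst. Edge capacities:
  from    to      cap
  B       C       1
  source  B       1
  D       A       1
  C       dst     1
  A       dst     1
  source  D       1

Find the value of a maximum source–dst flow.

Augment source->D->A->dst: bottleneck 1. Total 1.
Augment source->B->C->dst: bottleneck 1. Total 2.
No augmenting path remains in the residual graph.

2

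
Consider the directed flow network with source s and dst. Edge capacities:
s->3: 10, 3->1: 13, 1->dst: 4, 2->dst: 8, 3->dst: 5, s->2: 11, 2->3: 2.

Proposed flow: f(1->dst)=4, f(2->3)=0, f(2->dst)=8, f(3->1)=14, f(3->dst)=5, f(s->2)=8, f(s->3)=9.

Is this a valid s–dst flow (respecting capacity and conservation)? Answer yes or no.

Capacity violated on 3->1: flow 14 > capacity 13.

No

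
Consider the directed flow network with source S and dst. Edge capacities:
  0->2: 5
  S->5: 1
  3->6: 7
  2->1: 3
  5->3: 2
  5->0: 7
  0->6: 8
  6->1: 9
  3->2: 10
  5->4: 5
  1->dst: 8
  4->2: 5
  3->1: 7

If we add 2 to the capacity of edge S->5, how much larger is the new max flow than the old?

2

Original max flow = 1.
After raising cap(S->5), augmenting paths through that edge carry 2 more units.
New max flow = 3. Increase = 2.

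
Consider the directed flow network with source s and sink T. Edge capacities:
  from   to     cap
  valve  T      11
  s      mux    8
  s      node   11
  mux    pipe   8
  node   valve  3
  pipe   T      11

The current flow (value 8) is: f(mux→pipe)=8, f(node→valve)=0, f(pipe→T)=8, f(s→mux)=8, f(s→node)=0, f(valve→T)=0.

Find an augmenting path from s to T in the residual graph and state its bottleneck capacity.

Residual along s→node→valve→T: s→node: 11, node→valve: 3, valve→T: 11.
Bottleneck = min = 3.

s→node→valve→T, bottleneck 3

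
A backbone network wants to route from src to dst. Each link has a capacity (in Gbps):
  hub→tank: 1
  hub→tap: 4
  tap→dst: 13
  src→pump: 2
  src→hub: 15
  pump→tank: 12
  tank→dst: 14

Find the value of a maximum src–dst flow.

7

Augment src→hub→tap→dst: bottleneck 4. Total 4.
Augment src→hub→tank→dst: bottleneck 1. Total 5.
Augment src→pump→tank→dst: bottleneck 2. Total 7.
No augmenting path remains in the residual graph.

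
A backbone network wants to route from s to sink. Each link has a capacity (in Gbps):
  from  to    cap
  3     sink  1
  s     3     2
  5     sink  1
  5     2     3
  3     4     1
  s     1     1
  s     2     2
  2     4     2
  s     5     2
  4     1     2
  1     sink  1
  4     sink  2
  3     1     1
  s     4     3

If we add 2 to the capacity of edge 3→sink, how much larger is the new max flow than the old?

Original max flow = 5.
After raising cap(3→sink), augmenting paths through that edge carry 1 more unit.
New max flow = 6. Increase = 1.

1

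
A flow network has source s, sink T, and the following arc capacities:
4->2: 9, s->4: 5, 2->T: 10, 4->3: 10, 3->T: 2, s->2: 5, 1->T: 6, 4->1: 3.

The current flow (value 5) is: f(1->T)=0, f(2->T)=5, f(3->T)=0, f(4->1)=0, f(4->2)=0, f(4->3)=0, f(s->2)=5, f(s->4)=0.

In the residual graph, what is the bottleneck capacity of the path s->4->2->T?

5

Residual capacities along the path: s->4: 5, 4->2: 9, 2->T: 5.
Minimum is 5.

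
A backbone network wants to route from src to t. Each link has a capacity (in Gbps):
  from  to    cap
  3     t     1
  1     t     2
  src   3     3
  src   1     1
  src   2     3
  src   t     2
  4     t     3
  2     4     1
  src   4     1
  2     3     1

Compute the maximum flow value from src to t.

Augment src→t: bottleneck 2. Total 2.
Augment src→3→t: bottleneck 1. Total 3.
Augment src→1→t: bottleneck 1. Total 4.
Augment src→4→t: bottleneck 1. Total 5.
Augment src→2→4→t: bottleneck 1. Total 6.
No augmenting path remains in the residual graph.

6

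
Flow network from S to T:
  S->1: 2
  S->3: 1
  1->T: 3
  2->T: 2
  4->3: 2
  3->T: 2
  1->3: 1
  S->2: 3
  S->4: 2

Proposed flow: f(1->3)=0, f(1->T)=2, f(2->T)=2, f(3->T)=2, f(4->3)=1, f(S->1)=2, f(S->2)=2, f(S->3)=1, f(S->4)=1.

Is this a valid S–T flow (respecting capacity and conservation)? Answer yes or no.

Every edge has 0 ≤ f(e) ≤ cap(e).
At each intermediate node, inflow equals outflow.

Yes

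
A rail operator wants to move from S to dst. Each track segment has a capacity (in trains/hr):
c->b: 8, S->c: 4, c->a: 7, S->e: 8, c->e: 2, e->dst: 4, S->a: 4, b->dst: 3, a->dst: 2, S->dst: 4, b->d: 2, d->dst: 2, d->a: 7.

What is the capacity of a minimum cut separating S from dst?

Max flow = 14 (via 5 augmenting paths).
In the residual at optimum, the set reachable from S is {S, a, e}.
Cut edges: S->c (cap 4), S->dst (cap 4), e->dst (cap 4), a->dst (cap 2). Sum = 14.

14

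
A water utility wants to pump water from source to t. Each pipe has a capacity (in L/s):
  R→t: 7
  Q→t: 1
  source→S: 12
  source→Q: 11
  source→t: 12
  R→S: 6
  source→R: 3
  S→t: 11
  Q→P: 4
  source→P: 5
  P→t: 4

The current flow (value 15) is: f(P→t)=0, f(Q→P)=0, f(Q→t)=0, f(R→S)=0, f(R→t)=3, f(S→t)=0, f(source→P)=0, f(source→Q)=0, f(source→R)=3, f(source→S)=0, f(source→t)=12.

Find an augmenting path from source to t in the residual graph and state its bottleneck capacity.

source→S→t, bottleneck 11

Residual along source→S→t: source→S: 12, S→t: 11.
Bottleneck = min = 11.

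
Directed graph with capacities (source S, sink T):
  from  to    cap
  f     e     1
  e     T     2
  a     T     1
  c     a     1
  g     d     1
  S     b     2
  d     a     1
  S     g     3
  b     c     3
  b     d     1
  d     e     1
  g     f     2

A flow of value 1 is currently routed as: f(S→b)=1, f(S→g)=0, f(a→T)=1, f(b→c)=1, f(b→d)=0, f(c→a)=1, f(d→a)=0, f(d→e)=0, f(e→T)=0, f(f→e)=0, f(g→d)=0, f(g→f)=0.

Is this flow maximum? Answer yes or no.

Residual path S→b→d→e→T has bottleneck 1 > 0.
Pushing 1 along it raises the flow to 2, so the given flow is not maximum.

No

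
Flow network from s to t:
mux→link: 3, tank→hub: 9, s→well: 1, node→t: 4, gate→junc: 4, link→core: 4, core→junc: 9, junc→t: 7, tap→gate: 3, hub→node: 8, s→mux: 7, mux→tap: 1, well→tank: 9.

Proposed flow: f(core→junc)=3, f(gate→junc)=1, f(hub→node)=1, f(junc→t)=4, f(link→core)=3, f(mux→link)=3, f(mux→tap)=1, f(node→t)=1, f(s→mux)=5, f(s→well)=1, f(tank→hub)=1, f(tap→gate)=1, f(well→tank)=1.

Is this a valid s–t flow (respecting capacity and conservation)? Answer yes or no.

Conservation fails at mux: inflow 5 ≠ outflow 4.

No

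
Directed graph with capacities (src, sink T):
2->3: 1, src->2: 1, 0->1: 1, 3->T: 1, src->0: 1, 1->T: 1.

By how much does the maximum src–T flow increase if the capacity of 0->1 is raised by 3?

Original max flow = 2.
Edge 0->1 does not cross the min cut (source side {src}), so extra capacity there cannot help.
New max flow = 2. Increase = 0.

0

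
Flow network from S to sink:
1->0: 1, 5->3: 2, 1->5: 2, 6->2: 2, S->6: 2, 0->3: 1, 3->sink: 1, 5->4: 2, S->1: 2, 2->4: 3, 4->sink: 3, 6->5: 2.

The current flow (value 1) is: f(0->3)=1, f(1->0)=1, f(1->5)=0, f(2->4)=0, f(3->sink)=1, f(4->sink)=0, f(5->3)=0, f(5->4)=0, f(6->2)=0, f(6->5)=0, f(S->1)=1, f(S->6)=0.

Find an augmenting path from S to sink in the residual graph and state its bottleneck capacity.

S->1->5->4->sink, bottleneck 1

Residual along S->1->5->4->sink: S->1: 1, 1->5: 2, 5->4: 2, 4->sink: 3.
Bottleneck = min = 1.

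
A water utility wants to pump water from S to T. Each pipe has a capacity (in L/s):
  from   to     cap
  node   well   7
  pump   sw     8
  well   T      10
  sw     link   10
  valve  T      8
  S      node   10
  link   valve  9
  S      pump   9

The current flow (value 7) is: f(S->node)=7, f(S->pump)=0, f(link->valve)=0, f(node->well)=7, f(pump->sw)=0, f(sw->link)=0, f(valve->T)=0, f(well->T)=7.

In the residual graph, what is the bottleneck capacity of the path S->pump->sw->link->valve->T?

Residual capacities along the path: S->pump: 9, pump->sw: 8, sw->link: 10, link->valve: 9, valve->T: 8.
Minimum is 8.

8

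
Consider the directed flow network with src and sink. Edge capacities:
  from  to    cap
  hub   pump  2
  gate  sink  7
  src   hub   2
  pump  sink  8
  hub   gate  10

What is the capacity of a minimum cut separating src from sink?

2

Max flow = 2 (via 1 augmenting path).
In the residual at optimum, the set reachable from src is {src}.
Cut edges: src->hub (cap 2). Sum = 2.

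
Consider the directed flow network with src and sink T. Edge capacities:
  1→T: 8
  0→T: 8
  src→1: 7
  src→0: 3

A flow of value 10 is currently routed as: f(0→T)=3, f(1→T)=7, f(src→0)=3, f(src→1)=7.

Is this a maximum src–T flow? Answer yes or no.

Yes

Residual reachable from src: {src}; T is not reachable.
Saturated cut: src→0, src→1 with total capacity 10 = current flow value. Flow is maximum.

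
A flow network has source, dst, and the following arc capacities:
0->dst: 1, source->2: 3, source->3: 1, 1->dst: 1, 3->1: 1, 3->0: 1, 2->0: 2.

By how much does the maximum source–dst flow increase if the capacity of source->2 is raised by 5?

Original max flow = 2.
Edge source->2 does not cross the min cut (source side {0, 2, source}), so extra capacity there cannot help.
New max flow = 2. Increase = 0.

0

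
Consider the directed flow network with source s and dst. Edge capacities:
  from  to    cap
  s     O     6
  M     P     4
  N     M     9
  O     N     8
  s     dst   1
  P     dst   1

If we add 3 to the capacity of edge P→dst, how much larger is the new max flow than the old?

Original max flow = 2.
After raising cap(P→dst), augmenting paths through that edge carry 3 more units.
New max flow = 5. Increase = 3.

3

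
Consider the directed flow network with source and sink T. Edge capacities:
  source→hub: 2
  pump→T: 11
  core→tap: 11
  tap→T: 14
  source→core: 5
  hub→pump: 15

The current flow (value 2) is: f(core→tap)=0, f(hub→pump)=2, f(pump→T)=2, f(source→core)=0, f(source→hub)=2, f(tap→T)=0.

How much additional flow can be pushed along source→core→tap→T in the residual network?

5

Residual capacities along the path: source→core: 5, core→tap: 11, tap→T: 14.
Minimum is 5.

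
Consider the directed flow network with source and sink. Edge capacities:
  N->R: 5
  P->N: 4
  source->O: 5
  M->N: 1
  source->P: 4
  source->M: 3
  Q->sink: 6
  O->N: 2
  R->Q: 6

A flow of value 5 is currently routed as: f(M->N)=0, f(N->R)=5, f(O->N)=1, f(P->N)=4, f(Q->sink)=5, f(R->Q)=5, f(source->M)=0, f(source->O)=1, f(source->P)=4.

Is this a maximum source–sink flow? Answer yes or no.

Yes

Residual reachable from source: {M, N, O, P, source}; sink is not reachable.
Saturated cut: N->R with total capacity 5 = current flow value. Flow is maximum.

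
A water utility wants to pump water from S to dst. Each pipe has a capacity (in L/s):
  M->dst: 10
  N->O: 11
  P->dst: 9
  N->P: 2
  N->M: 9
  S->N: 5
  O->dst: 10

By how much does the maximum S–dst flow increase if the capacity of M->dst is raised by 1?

Original max flow = 5.
Edge M->dst does not cross the min cut (source side {S}), so extra capacity there cannot help.
New max flow = 5. Increase = 0.

0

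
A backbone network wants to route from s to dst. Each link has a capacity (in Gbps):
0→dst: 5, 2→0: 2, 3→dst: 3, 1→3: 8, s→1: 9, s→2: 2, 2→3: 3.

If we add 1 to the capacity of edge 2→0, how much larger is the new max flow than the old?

Original max flow = 5.
Edge 2→0 does not cross the min cut (source side {1, 3, s}), so extra capacity there cannot help.
New max flow = 5. Increase = 0.

0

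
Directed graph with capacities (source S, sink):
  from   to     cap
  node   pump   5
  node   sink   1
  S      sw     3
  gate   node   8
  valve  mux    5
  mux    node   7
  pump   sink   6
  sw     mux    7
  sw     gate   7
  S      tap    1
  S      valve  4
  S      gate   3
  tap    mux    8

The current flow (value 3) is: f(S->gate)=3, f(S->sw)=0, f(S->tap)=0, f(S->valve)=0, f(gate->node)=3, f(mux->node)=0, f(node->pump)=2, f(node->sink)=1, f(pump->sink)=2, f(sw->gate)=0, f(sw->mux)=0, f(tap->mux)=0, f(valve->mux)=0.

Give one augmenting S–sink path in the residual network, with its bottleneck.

S->sw->gate->node->pump->sink, bottleneck 3

Residual along S->sw->gate->node->pump->sink: S->sw: 3, sw->gate: 7, gate->node: 5, node->pump: 3, pump->sink: 4.
Bottleneck = min = 3.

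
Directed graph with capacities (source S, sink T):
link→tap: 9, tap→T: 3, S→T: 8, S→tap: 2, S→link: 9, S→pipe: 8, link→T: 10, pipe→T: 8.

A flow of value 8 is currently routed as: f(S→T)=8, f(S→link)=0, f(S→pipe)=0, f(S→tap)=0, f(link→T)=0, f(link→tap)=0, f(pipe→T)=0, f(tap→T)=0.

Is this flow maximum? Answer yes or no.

Residual path S→pipe→T has bottleneck 8 > 0.
Pushing 8 along it raises the flow to 16, so the given flow is not maximum.

No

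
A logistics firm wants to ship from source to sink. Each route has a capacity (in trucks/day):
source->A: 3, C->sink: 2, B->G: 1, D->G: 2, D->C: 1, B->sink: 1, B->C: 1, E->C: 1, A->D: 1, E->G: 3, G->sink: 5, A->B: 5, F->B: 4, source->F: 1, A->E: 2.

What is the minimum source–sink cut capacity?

4

Max flow = 4 (via 4 augmenting paths).
In the residual at optimum, the set reachable from source is {source}.
Cut edges: source->F (cap 1), source->A (cap 3). Sum = 4.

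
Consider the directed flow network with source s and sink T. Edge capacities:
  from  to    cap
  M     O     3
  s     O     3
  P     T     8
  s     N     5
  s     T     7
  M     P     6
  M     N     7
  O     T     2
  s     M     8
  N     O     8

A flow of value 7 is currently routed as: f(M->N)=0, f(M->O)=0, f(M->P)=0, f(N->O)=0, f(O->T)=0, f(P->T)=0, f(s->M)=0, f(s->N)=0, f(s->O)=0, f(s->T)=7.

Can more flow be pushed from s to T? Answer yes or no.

Residual path s->O->T has bottleneck 2 > 0.
Pushing 2 along it raises the flow to 9, so the given flow is not maximum.

Yes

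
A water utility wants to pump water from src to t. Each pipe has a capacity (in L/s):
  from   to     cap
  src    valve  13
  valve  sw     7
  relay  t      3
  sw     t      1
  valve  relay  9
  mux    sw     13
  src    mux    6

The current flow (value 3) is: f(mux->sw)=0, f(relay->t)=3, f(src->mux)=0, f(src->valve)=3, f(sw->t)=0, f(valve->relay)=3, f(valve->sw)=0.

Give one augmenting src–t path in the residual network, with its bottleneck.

Residual along src->valve->sw->t: src->valve: 10, valve->sw: 7, sw->t: 1.
Bottleneck = min = 1.

src->valve->sw->t, bottleneck 1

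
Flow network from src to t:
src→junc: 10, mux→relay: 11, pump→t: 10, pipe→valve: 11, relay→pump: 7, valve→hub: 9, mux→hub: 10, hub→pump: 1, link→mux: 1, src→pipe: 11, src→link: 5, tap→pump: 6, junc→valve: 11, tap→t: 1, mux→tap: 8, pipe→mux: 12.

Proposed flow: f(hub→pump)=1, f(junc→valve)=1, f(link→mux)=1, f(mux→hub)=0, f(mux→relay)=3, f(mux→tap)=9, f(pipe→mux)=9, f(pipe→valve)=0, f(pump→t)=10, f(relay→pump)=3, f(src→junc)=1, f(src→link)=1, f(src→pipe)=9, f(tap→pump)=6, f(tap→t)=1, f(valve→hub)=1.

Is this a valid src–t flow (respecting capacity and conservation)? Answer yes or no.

Capacity violated on mux→tap: flow 9 > capacity 8.

No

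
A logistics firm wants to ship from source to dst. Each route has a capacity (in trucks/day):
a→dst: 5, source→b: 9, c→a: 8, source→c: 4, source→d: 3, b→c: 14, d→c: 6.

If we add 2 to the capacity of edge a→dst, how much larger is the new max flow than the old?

Original max flow = 5.
After raising cap(a→dst), augmenting paths through that edge carry 2 more units.
New max flow = 7. Increase = 2.

2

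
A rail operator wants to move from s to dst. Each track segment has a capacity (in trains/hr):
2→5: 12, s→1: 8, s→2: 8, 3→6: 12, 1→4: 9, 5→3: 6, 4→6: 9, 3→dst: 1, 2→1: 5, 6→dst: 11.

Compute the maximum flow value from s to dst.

Augment s→2→5→3→dst: bottleneck 1. Total 1.
Augment s→1→4→6→dst: bottleneck 8. Total 9.
Augment s→2→1→4→6→dst: bottleneck 1. Total 10.
Augment s→2→5→3→6→dst: bottleneck 2. Total 12.
No augmenting path remains in the residual graph.

12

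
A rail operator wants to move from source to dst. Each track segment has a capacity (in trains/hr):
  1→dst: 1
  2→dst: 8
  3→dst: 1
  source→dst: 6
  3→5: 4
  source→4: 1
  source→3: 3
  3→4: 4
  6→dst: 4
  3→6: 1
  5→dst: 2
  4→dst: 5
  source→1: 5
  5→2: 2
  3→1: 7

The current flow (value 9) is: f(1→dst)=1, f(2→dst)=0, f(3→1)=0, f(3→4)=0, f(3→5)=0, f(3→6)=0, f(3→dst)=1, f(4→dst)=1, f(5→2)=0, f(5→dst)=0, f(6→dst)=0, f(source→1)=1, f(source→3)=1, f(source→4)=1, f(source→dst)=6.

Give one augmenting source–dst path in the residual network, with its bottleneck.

Residual along source→3→5→dst: source→3: 2, 3→5: 4, 5→dst: 2.
Bottleneck = min = 2.

source→3→5→dst, bottleneck 2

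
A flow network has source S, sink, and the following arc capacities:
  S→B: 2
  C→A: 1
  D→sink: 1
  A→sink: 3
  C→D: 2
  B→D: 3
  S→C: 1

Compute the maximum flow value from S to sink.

2

Augment S→B→D→sink: bottleneck 1. Total 1.
Augment S→C→A→sink: bottleneck 1. Total 2.
No augmenting path remains in the residual graph.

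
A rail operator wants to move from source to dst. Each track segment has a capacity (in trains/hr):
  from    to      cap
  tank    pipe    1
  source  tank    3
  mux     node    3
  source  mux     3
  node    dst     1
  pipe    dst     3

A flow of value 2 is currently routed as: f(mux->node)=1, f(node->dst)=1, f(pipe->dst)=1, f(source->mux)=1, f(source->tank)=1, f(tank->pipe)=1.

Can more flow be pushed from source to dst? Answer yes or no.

No

Residual reachable from source: {mux, node, source, tank}; dst is not reachable.
Saturated cut: tank->pipe, node->dst with total capacity 2 = current flow value. Flow is maximum.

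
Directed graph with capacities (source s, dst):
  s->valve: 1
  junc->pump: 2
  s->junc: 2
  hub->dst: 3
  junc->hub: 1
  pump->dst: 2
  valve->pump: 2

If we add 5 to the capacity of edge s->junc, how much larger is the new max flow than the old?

Original max flow = 3.
Even with extra capacity on s->junc, another cut of capacity 3 remains binding.
New max flow = 3. Increase = 0.

0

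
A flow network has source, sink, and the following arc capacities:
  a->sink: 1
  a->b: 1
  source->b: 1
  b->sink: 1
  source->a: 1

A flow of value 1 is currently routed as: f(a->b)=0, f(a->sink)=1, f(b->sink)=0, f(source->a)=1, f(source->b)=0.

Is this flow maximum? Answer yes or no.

Residual path source->b->sink has bottleneck 1 > 0.
Pushing 1 along it raises the flow to 2, so the given flow is not maximum.

No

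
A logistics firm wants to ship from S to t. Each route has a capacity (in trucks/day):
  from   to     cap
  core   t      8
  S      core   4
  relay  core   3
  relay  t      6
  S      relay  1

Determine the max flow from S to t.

Augment S->relay->t: bottleneck 1. Total 1.
Augment S->core->t: bottleneck 4. Total 5.
No augmenting path remains in the residual graph.

5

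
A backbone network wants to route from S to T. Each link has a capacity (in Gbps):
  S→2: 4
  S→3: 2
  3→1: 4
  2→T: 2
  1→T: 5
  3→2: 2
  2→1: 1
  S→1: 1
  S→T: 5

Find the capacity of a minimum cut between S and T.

Max flow = 11 (via 5 augmenting paths).
In the residual at optimum, the set reachable from S is {2, S}.
Cut edges: S→3 (cap 2), S→1 (cap 1), S→T (cap 5), 2→1 (cap 1), 2→T (cap 2). Sum = 11.

11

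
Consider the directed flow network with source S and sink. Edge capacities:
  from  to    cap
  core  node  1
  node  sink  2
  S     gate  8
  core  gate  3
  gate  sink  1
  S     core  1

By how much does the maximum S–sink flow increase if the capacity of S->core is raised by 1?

0

Original max flow = 2.
Even with extra capacity on S->core, another cut of capacity 2 remains binding.
New max flow = 2. Increase = 0.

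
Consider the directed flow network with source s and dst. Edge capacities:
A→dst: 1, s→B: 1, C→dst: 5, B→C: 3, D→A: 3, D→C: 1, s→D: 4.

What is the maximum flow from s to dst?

3

Augment s→D→A→dst: bottleneck 1. Total 1.
Augment s→D→C→dst: bottleneck 1. Total 2.
Augment s→B→C→dst: bottleneck 1. Total 3.
No augmenting path remains in the residual graph.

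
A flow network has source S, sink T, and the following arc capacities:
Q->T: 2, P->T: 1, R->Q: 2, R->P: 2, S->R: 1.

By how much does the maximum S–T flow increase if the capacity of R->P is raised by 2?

Original max flow = 1.
Edge R->P does not cross the min cut (source side {S}), so extra capacity there cannot help.
New max flow = 1. Increase = 0.

0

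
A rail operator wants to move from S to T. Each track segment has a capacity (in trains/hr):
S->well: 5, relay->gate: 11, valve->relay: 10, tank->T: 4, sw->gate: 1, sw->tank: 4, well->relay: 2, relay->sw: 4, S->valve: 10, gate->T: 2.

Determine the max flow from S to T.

6

Augment S->well->relay->gate->T: bottleneck 2. Total 2.
Augment S->valve->relay->sw->tank->T: bottleneck 4. Total 6.
No augmenting path remains in the residual graph.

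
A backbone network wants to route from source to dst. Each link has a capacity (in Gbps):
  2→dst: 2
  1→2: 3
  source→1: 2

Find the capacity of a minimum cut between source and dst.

2

Max flow = 2 (via 1 augmenting path).
In the residual at optimum, the set reachable from source is {source}.
Cut edges: source→1 (cap 2). Sum = 2.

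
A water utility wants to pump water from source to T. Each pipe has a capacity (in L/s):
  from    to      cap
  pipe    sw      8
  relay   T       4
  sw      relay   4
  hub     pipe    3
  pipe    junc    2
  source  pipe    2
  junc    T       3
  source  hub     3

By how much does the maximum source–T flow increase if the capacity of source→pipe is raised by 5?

1

Original max flow = 5.
After raising cap(source→pipe), augmenting paths through that edge carry 1 more unit.
New max flow = 6. Increase = 1.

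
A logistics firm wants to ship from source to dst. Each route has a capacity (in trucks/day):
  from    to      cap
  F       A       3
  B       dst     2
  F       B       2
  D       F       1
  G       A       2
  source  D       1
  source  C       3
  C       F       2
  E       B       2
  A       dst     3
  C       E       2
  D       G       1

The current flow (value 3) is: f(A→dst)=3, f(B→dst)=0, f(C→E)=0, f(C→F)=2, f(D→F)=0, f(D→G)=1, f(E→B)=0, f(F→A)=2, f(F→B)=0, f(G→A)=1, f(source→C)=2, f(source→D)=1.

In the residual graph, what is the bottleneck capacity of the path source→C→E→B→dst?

1

Residual capacities along the path: source→C: 1, C→E: 2, E→B: 2, B→dst: 2.
Minimum is 1.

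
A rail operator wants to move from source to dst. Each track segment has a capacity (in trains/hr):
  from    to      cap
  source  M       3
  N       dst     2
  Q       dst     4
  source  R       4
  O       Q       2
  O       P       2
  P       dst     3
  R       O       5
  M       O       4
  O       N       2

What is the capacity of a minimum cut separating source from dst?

6

Max flow = 6 (via 4 augmenting paths).
In the residual at optimum, the set reachable from source is {M, O, R, source}.
Cut edges: O->P (cap 2), O->Q (cap 2), O->N (cap 2). Sum = 6.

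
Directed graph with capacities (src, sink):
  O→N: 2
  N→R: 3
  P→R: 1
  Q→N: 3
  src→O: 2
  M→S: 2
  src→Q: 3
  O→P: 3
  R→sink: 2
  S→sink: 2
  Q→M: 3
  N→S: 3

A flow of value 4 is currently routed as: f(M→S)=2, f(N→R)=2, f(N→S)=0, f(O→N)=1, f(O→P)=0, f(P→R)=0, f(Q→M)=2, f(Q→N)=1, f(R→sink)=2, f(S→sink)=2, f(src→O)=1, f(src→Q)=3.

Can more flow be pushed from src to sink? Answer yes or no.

Residual reachable from src: {M, N, O, P, Q, R, S, src}; sink is not reachable.
Saturated cut: S→sink, R→sink with total capacity 4 = current flow value. Flow is maximum.

No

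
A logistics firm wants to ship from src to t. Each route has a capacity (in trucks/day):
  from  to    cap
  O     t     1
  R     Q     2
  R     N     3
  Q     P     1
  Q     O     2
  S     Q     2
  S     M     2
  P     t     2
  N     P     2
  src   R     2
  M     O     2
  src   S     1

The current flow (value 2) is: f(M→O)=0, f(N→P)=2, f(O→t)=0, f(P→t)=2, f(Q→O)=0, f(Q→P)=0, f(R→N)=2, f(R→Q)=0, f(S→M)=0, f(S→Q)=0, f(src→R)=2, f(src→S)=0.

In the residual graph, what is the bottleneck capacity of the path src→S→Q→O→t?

1

Residual capacities along the path: src→S: 1, S→Q: 2, Q→O: 2, O→t: 1.
Minimum is 1.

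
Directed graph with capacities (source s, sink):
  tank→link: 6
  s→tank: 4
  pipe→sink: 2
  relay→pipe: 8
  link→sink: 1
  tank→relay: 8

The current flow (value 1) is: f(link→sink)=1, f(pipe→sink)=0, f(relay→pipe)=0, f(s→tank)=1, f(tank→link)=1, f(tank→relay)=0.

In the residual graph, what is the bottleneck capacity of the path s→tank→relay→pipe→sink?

2

Residual capacities along the path: s→tank: 3, tank→relay: 8, relay→pipe: 8, pipe→sink: 2.
Minimum is 2.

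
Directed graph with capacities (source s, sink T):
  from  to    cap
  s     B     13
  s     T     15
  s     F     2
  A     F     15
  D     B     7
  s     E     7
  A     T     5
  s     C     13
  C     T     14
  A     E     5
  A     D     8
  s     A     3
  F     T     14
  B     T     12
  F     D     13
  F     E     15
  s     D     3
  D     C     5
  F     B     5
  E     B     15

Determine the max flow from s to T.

46

Augment s→T: bottleneck 15. Total 15.
Augment s→A→T: bottleneck 3. Total 18.
Augment s→F→T: bottleneck 2. Total 20.
Augment s→B→T: bottleneck 12. Total 32.
Augment s→C→T: bottleneck 13. Total 45.
Augment s→D→C→T: bottleneck 1. Total 46.
No augmenting path remains in the residual graph.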